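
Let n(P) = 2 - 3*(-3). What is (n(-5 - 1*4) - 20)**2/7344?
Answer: 3/272 ≈ 0.011029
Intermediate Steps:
n(P) = 11 (n(P) = 2 + 9 = 11)
(n(-5 - 1*4) - 20)**2/7344 = (11 - 20)**2/7344 = (-9)**2*(1/7344) = 81*(1/7344) = 3/272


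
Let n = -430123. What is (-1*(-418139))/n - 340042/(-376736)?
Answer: -5634064569/81021409264 ≈ -0.069538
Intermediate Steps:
(-1*(-418139))/n - 340042/(-376736) = -1*(-418139)/(-430123) - 340042/(-376736) = 418139*(-1/430123) - 340042*(-1/376736) = -418139/430123 + 170021/188368 = -5634064569/81021409264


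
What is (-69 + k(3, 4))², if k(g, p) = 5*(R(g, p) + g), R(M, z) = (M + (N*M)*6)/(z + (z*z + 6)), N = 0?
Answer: 1929321/676 ≈ 2854.0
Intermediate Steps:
R(M, z) = M/(6 + z + z²) (R(M, z) = (M + (0*M)*6)/(z + (z*z + 6)) = (M + 0*6)/(z + (z² + 6)) = (M + 0)/(z + (6 + z²)) = M/(6 + z + z²))
k(g, p) = 5*g + 5*g/(6 + p + p²) (k(g, p) = 5*(g/(6 + p + p²) + g) = 5*(g + g/(6 + p + p²)) = 5*g + 5*g/(6 + p + p²))
(-69 + k(3, 4))² = (-69 + 5*3*(7 + 4 + 4²)/(6 + 4 + 4²))² = (-69 + 5*3*(7 + 4 + 16)/(6 + 4 + 16))² = (-69 + 5*3*27/26)² = (-69 + 5*3*(1/26)*27)² = (-69 + 405/26)² = (-1389/26)² = 1929321/676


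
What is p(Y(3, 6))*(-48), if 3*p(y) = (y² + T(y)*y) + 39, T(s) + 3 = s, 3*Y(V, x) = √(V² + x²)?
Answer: -784 + 48*√5 ≈ -676.67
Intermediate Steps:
Y(V, x) = √(V² + x²)/3
T(s) = -3 + s
p(y) = 13 + y²/3 + y*(-3 + y)/3 (p(y) = ((y² + (-3 + y)*y) + 39)/3 = ((y² + y*(-3 + y)) + 39)/3 = (39 + y² + y*(-3 + y))/3 = 13 + y²/3 + y*(-3 + y)/3)
p(Y(3, 6))*(-48) = (13 - √(3² + 6²)/3 + 2*(√(3² + 6²)/3)²/3)*(-48) = (13 - √(9 + 36)/3 + 2*(√(9 + 36)/3)²/3)*(-48) = (13 - √45/3 + 2*(√45/3)²/3)*(-48) = (13 - 3*√5/3 + 2*((3*√5)/3)²/3)*(-48) = (13 - √5 + 2*(√5)²/3)*(-48) = (13 - √5 + (⅔)*5)*(-48) = (13 - √5 + 10/3)*(-48) = (49/3 - √5)*(-48) = -784 + 48*√5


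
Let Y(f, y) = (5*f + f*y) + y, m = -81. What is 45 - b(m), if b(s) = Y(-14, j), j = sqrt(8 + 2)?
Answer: 115 + 13*sqrt(10) ≈ 156.11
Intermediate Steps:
j = sqrt(10) ≈ 3.1623
Y(f, y) = y + 5*f + f*y
b(s) = -70 - 13*sqrt(10) (b(s) = sqrt(10) + 5*(-14) - 14*sqrt(10) = sqrt(10) - 70 - 14*sqrt(10) = -70 - 13*sqrt(10))
45 - b(m) = 45 - (-70 - 13*sqrt(10)) = 45 + (70 + 13*sqrt(10)) = 115 + 13*sqrt(10)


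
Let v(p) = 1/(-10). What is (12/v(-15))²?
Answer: 14400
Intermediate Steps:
v(p) = -⅒
(12/v(-15))² = (12/(-⅒))² = (12*(-10))² = (-120)² = 14400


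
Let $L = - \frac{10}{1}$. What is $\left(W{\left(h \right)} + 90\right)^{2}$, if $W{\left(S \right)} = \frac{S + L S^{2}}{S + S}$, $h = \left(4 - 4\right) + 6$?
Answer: $\frac{14641}{4} \approx 3660.3$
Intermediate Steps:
$L = -10$ ($L = \left(-10\right) 1 = -10$)
$h = 6$ ($h = 0 + 6 = 6$)
$W{\left(S \right)} = \frac{S - 10 S^{2}}{2 S}$ ($W{\left(S \right)} = \frac{S - 10 S^{2}}{S + S} = \frac{S - 10 S^{2}}{2 S}$)
$\left(W{\left(h \right)} + 90\right)^{2} = \left(\left(\frac{1}{2} - 30\right) + 90\right)^{2} = \left(- \frac{59}{2} + 90\right)^{2} = \left(\frac{121}{2}\right)^{2} = \frac{14641}{4}$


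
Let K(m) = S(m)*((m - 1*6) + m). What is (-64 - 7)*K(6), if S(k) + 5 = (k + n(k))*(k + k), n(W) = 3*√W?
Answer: -28542 - 15336*√6 ≈ -66107.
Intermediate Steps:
S(k) = -5 + 2*k*(k + 3*√k) (S(k) = -5 + (k + 3*√k)*(k + k) = -5 + (k + 3*√k)*(2*k) = -5 + 2*k*(k + 3*√k))
K(m) = (-6 + 2*m)*(-5 + 2*m² + 6*m^(3/2)) (K(m) = (-5 + 2*m² + 6*m^(3/2))*((m - 1*6) + m) = (-5 + 2*m² + 6*m^(3/2))*((m - 6) + m) = (-5 + 2*m² + 6*m^(3/2))*((-6 + m) + m) = (-5 + 2*m² + 6*m^(3/2))*(-6 + 2*m) = (-6 + 2*m)*(-5 + 2*m² + 6*m^(3/2)))
(-64 - 7)*K(6) = (-64 - 7)*(2*(-3 + 6)*(-5 + 2*6² + 6*6^(3/2))) = -142*3*(-5 + 2*36 + 6*(6*√6)) = -142*3*(-5 + 72 + 36*√6) = -142*3*(67 + 36*√6) = -71*(402 + 216*√6) = -28542 - 15336*√6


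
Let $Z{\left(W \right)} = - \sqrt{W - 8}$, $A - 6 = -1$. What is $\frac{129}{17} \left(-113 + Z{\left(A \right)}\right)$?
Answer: $- \frac{14577}{17} - \frac{129 i \sqrt{3}}{17} \approx -857.47 - 13.143 i$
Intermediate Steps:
$A = 5$ ($A = 6 - 1 = 5$)
$Z{\left(W \right)} = - \sqrt{-8 + W}$
$\frac{129}{17} \left(-113 + Z{\left(A \right)}\right) = \frac{129}{17} \left(-113 - \sqrt{-8 + 5}\right) = 129 \cdot \frac{1}{17} \left(-113 - \sqrt{-3}\right) = \frac{129 \left(-113 - i \sqrt{3}\right)}{17} = - \frac{14577}{17} - \frac{129 i \sqrt{3}}{17}$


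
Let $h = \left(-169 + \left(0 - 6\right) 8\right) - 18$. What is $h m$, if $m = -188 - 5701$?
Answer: $1383915$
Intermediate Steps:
$m = -5889$ ($m = -188 - 5701 = -5889$)
$h = -235$ ($h = \left(-169 - 48\right) - 18 = -217 - 18 = -235$)
$h m = \left(-235\right) \left(-5889\right) = 1383915$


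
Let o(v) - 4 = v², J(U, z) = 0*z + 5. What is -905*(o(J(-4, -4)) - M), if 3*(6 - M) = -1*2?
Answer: -60635/3 ≈ -20212.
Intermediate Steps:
J(U, z) = 5 (J(U, z) = 0 + 5 = 5)
M = 20/3 (M = 6 - (-1)*2/3 = 6 - ⅓*(-2) = 6 + ⅔ = 20/3 ≈ 6.6667)
o(v) = 4 + v²
-905*(o(J(-4, -4)) - M) = -905*((4 + 5²) - 1*20/3) = -905*((4 + 25) - 20/3) = -905*(29 - 20/3) = -905*67/3 = -60635/3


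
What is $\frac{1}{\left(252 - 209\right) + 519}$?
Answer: $\frac{1}{562} \approx 0.0017794$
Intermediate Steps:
$\frac{1}{\left(252 - 209\right) + 519} = \frac{1}{43 + 519} = \frac{1}{562}$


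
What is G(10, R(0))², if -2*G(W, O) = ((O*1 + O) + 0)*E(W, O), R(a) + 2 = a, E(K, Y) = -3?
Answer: 36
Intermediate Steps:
R(a) = -2 + a
G(W, O) = 3*O (G(W, O) = -((O*1 + O) + 0)*(-3)/2 = -((O + O) + 0)*(-3)/2 = -(2*O + 0)*(-3)/2 = -2*O*(-3)/2 = -(-3)*O = 3*O)
G(10, R(0))² = (3*(-2 + 0))² = (3*(-2))² = (-6)² = 36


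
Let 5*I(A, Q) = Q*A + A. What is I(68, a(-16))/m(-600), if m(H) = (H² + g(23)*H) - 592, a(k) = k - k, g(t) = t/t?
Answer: 17/448510 ≈ 3.7903e-5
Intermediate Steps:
g(t) = 1
a(k) = 0
m(H) = -592 + H + H² (m(H) = (H² + 1*H) - 592 = (H² + H) - 592 = (H + H²) - 592 = -592 + H + H²)
I(A, Q) = A/5 + A*Q/5 (I(A, Q) = (Q*A + A)/5 = (A*Q + A)/5 = (A + A*Q)/5 = A/5 + A*Q/5)
I(68, a(-16))/m(-600) = ((⅕)*68*(1 + 0))/(-592 - 600 + (-600)²) = ((⅕)*68*1)/(-592 - 600 + 360000) = (68/5)/358808 = (68/5)*(1/358808) = 17/448510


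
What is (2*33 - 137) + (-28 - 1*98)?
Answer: -197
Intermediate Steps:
(2*33 - 137) + (-28 - 1*98) = (66 - 137) + (-28 - 98) = -71 - 126 = -197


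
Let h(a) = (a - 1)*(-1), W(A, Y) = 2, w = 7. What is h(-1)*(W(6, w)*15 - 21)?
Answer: 18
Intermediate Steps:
h(a) = 1 - a (h(a) = (-1 + a)*(-1) = 1 - a)
h(-1)*(W(6, w)*15 - 21) = (1 - 1*(-1))*(2*15 - 21) = (1 + 1)*(30 - 21) = 2*9 = 18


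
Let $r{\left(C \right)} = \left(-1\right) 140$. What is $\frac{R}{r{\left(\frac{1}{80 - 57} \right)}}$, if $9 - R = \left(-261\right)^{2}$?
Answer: $\frac{17028}{35} \approx 486.51$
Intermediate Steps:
$r{\left(C \right)} = -140$
$R = -68112$ ($R = 9 - \left(-261\right)^{2} = 9 - 68121 = -68112$)
$\frac{R}{r{\left(\frac{1}{80 - 57} \right)}} = - \frac{68112}{-140} = \left(-68112\right) \left(- \frac{1}{140}\right) = \frac{17028}{35}$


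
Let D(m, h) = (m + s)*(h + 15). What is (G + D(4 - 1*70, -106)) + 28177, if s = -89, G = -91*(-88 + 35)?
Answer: 47105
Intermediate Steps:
G = 4823 (G = -91*(-53) = 4823)
D(m, h) = (-89 + m)*(15 + h) (D(m, h) = (m - 89)*(h + 15) = (-89 + m)*(15 + h))
(G + D(4 - 1*70, -106)) + 28177 = (4823 + (-1335 - 89*(-106) + 15*(4 - 1*70) - 106*(4 - 1*70))) + 28177 = (4823 + (-1335 + 9434 + 15*(4 - 70) - 106*(4 - 70))) + 28177 = (4823 + (-1335 + 9434 + 15*(-66) - 106*(-66))) + 28177 = (4823 + (-1335 + 9434 - 990 + 6996)) + 28177 = (4823 + 14105) + 28177 = 18928 + 28177 = 47105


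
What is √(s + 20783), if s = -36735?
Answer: 4*I*√997 ≈ 126.3*I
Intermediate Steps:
√(s + 20783) = √(-36735 + 20783) = √(-15952) = 4*I*√997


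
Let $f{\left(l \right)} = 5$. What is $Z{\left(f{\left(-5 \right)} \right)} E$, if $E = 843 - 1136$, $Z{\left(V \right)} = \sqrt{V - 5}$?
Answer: $0$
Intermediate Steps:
$Z{\left(V \right)} = \sqrt{-5 + V}$
$E = -293$
$Z{\left(f{\left(-5 \right)} \right)} E = \sqrt{-5 + 5} \left(-293\right) = \sqrt{0} \left(-293\right) = 0 \left(-293\right) = 0$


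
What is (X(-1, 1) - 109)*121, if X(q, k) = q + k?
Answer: -13189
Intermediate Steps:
X(q, k) = k + q
(X(-1, 1) - 109)*121 = ((1 - 1) - 109)*121 = (0 - 109)*121 = -109*121 = -13189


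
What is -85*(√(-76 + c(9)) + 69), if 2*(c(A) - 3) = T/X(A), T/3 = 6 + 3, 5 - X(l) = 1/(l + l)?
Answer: -5865 - 85*I*√556606/89 ≈ -5865.0 - 712.53*I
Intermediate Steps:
X(l) = 5 - 1/(2*l) (X(l) = 5 - 1/(l + l) = 5 - 1/(2*l))
T = 27 (T = 3*(6 + 3) = 3*9 = 27)
c(A) = 3 + 27/(2*(5 - 1/(2*A))) (c(A) = 3 + (27/(5 - 1/(2*A)))/2 = 3 + 27/(2*(5 - 1/(2*A))))
-85*(√(-76 + c(9)) + 69) = -85*(√(-76 + 3*(-1 + 19*9)/(-1 + 10*9)) + 69) = -85*(√(-76 + 3*(-1 + 171)/(-1 + 90)) + 69) = -85*(√(-76 + 3*170/89) + 69) = -85*(√(-76 + 3*(1/89)*170) + 69) = -85*(√(-76 + 510/89) + 69) = -85*(√(-6254/89) + 69) = -85*(I*√556606/89 + 69) = -85*(69 + I*√556606/89) = -5865 - 85*I*√556606/89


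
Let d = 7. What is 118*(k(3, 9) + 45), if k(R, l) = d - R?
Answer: 5782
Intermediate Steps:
k(R, l) = 7 - R
118*(k(3, 9) + 45) = 118*((7 - 1*3) + 45) = 118*((7 - 3) + 45) = 118*(4 + 45) = 118*49 = 5782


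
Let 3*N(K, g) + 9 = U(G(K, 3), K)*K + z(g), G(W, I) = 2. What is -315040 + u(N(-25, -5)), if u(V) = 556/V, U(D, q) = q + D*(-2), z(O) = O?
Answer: -74663924/237 ≈ -3.1504e+5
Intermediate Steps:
U(D, q) = q - 2*D
N(K, g) = -3 + g/3 + K*(-4 + K)/3 (N(K, g) = -3 + ((K - 2*2)*K + g)/3 = -3 + ((K - 4)*K + g)/3 = -3 + ((-4 + K)*K + g)/3 = -3 + (K*(-4 + K) + g)/3 = -3 + (g + K*(-4 + K))/3 = -3 + (g/3 + K*(-4 + K)/3) = -3 + g/3 + K*(-4 + K)/3)
-315040 + u(N(-25, -5)) = -315040 + 556/(-3 + (1/3)*(-5) + (1/3)*(-25)*(-4 - 25)) = -315040 + 556/(-3 - 5/3 + (1/3)*(-25)*(-29)) = -315040 + 556/(-3 - 5/3 + 725/3) = -315040 + 556/237 = -74663924/237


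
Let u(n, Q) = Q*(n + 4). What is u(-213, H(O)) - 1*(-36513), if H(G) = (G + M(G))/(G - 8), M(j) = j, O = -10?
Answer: 326527/9 ≈ 36281.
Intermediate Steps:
H(G) = 2*G/(-8 + G) (H(G) = (G + G)/(G - 8) = (2*G)/(-8 + G) = 2*G/(-8 + G))
u(n, Q) = Q*(4 + n)
u(-213, H(O)) - 1*(-36513) = (2*(-10)/(-8 - 10))*(4 - 213) - 1*(-36513) = (2*(-10)/(-18))*(-209) + 36513 = (2*(-10)*(-1/18))*(-209) + 36513 = (10/9)*(-209) + 36513 = -2090/9 + 36513 = 326527/9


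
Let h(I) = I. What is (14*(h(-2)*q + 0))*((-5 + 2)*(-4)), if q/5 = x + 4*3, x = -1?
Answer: -18480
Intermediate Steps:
q = 55 (q = 5*(-1 + 4*3) = 5*(-1 + 12) = 5*11 = 55)
(14*(h(-2)*q + 0))*((-5 + 2)*(-4)) = (14*(-2*55 + 0))*((-5 + 2)*(-4)) = (14*(-110 + 0))*(-3*(-4)) = (14*(-110))*12 = -1540*12 = -18480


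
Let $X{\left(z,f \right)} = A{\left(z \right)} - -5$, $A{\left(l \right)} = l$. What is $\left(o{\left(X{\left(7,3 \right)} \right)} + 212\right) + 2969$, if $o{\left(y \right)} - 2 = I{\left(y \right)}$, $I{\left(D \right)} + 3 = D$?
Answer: $3192$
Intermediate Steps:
$I{\left(D \right)} = -3 + D$
$X{\left(z,f \right)} = 5 + z$ ($X{\left(z,f \right)} = z - -5 = z + 5 = 5 + z$)
$o{\left(y \right)} = -1 + y$ ($o{\left(y \right)} = 2 + \left(-3 + y\right) = -1 + y$)
$\left(o{\left(X{\left(7,3 \right)} \right)} + 212\right) + 2969 = \left(\left(-1 + \left(5 + 7\right)\right) + 212\right) + 2969 = \left(\left(-1 + 12\right) + 212\right) + 2969 = \left(11 + 212\right) + 2969 = 223 + 2969 = 3192$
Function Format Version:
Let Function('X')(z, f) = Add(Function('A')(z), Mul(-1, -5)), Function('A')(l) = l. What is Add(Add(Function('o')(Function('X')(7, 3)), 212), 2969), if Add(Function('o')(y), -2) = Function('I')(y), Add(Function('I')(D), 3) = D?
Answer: 3192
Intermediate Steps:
Function('I')(D) = Add(-3, D)
Function('X')(z, f) = Add(5, z) (Function('X')(z, f) = Add(z, Mul(-1, -5)) = Add(z, 5) = Add(5, z))
Function('o')(y) = Add(-1, y) (Function('o')(y) = Add(2, Add(-3, y)) = Add(-1, y))
Add(Add(Function('o')(Function('X')(7, 3)), 212), 2969) = Add(Add(Add(-1, Add(5, 7)), 212), 2969) = Add(Add(Add(-1, 12), 212), 2969) = Add(Add(11, 212), 2969) = Add(223, 2969) = 3192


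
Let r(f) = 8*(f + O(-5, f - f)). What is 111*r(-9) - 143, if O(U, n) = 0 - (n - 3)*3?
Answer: -143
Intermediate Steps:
O(U, n) = 9 - 3*n (O(U, n) = 0 - (-3 + n)*3 = 0 - (-9 + 3*n) = 0 + (9 - 3*n) = 9 - 3*n)
r(f) = 72 + 8*f (r(f) = 8*(f + (9 - 3*(f - f))) = 8*(f + (9 - 3*0)) = 8*(f + (9 + 0)) = 8*(f + 9) = 8*(9 + f) = 72 + 8*f)
111*r(-9) - 143 = 111*(72 + 8*(-9)) - 143 = 111*(72 - 72) - 143 = 111*0 - 143 = 0 - 143 = -143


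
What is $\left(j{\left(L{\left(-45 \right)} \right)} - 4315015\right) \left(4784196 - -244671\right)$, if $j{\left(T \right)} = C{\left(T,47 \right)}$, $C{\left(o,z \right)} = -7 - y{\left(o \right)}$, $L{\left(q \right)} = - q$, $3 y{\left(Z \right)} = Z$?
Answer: $-21699747173079$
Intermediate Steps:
$y{\left(Z \right)} = \frac{Z}{3}$
$C{\left(o,z \right)} = -7 - \frac{o}{3}$
$j{\left(T \right)} = -7 - \frac{T}{3}$
$\left(j{\left(L{\left(-45 \right)} \right)} - 4315015\right) \left(4784196 - -244671\right) = \left(\left(-7 - \frac{\left(-1\right) \left(-45\right)}{3}\right) - 4315015\right) \left(4784196 - -244671\right) = \left(\left(-7 - 15\right) - 4315015\right) \left(4784196 + 244671\right) = \left(\left(-7 - 15\right) - 4315015\right) 5028867 = \left(-22 - 4315015\right) 5028867 = \left(-4315037\right) 5028867 = -21699747173079$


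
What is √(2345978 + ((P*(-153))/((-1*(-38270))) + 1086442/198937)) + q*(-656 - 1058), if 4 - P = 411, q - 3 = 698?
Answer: -1201514 + 3*√15108828486857060771857570/7613318990 ≈ -1.2000e+6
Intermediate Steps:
q = 701 (q = 3 + 698 = 701)
P = -407 (P = 4 - 1*411 = 4 - 411 = -407)
√(2345978 + ((P*(-153))/((-1*(-38270))) + 1086442/198937)) + q*(-656 - 1058) = √(2345978 + ((-407*(-153))/((-1*(-38270))) + 1086442/198937)) + 701*(-656 - 1058) = √(2345978 + (62271/38270 + 1086442*(1/198937))) + 701*(-1714) = √(2345978 + (62271*(1/38270) + 1086442/198937)) - 1201514 = √(2345978 + (62271/38270 + 1086442/198937)) - 1201514 = √(2345978 + 53966141267/7613318990) - 1201514 = √(17860732823663487/7613318990) - 1201514 = 3*√15108828486857060771857570/7613318990 - 1201514 = -1201514 + 3*√15108828486857060771857570/7613318990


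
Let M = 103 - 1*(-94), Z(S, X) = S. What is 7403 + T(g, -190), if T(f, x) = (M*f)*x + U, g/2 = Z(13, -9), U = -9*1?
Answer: -965786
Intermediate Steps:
U = -9
M = 197 (M = 103 + 94 = 197)
g = 26 (g = 2*13 = 26)
T(f, x) = -9 + 197*f*x (T(f, x) = (197*f)*x - 9 = 197*f*x - 9 = -9 + 197*f*x)
7403 + T(g, -190) = 7403 + (-9 + 197*26*(-190)) = 7403 + (-9 - 973180) = 7403 - 973189 = -965786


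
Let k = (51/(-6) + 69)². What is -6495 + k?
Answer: -11339/4 ≈ -2834.8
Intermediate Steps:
k = 14641/4 (k = (51*(-⅙) + 69)² = (-17/2 + 69)² = (121/2)² = 14641/4 ≈ 3660.3)
-6495 + k = -6495 + 14641/4 = -11339/4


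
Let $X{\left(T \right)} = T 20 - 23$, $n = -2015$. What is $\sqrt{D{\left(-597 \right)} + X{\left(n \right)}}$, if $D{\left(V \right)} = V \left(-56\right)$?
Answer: $i \sqrt{6891} \approx 83.012 i$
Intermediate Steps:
$D{\left(V \right)} = - 56 V$
$X{\left(T \right)} = -23 + 20 T$ ($X{\left(T \right)} = 20 T - 23 = -23 + 20 T$)
$\sqrt{D{\left(-597 \right)} + X{\left(n \right)}} = \sqrt{\left(-56\right) \left(-597\right) + \left(-23 + 20 \left(-2015\right)\right)} = \sqrt{33432 - 40323} = \sqrt{-6891} = i \sqrt{6891}$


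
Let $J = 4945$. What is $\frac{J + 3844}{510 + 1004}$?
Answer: $\frac{8789}{1514} \approx 5.8052$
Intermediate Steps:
$\frac{J + 3844}{510 + 1004} = \frac{4945 + 3844}{510 + 1004} = \frac{8789}{1514}$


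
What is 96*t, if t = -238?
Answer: -22848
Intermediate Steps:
96*t = 96*(-238) = -22848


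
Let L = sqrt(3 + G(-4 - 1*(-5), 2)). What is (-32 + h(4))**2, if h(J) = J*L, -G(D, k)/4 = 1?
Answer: 1008 - 256*I ≈ 1008.0 - 256.0*I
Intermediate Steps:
G(D, k) = -4 (G(D, k) = -4*1 = -4)
L = I (L = sqrt(3 - 4) = sqrt(-1) = I ≈ 1.0*I)
h(J) = I*J (h(J) = J*I = I*J)
(-32 + h(4))**2 = (-32 + I*4)**2 = (-32 + 4*I)**2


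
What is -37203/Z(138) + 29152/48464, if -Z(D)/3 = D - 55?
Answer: 37713855/251407 ≈ 150.01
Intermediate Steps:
Z(D) = 165 - 3*D (Z(D) = -3*(D - 55) = -3*(-55 + D) = 165 - 3*D)
-37203/Z(138) + 29152/48464 = -37203/(165 - 3*138) + 29152/48464 = -37203/(165 - 414) + 29152*(1/48464) = -37203/(-249) + 1822/3029 = -37203*(-1/249) + 1822/3029 = 12401/83 + 1822/3029 = 37713855/251407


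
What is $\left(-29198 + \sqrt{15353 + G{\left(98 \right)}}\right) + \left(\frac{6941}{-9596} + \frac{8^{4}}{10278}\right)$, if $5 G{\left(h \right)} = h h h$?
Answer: $- \frac{1439881634303}{49313844} + \frac{\sqrt{5089785}}{5} \approx -28747.0$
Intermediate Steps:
$G{\left(h \right)} = \frac{h^{3}}{5}$ ($G{\left(h \right)} = \frac{h h h}{5} = \frac{h^{2} h}{5} = \frac{h^{3}}{5}$)
$\left(-29198 + \sqrt{15353 + G{\left(98 \right)}}\right) + \left(\frac{6941}{-9596} + \frac{8^{4}}{10278}\right) = \left(-29198 + \sqrt{15353 + \frac{98^{3}}{5}}\right) + \left(\frac{6941}{-9596} + \frac{8^{4}}{10278}\right) = \left(-29198 + \sqrt{15353 + \frac{1}{5} \cdot 941192}\right) + \left(6941 \left(- \frac{1}{9596}\right) + 4096 \cdot \frac{1}{10278}\right) = \left(-29198 + \sqrt{15353 + \frac{941192}{5}}\right) + \left(- \frac{6941}{9596} + \frac{2048}{5139}\right) = \left(-29198 + \sqrt{\frac{1017957}{5}}\right) - \frac{16017191}{49313844} = \left(-29198 + \frac{\sqrt{5089785}}{5}\right) - \frac{16017191}{49313844} = - \frac{1439881634303}{49313844} + \frac{\sqrt{5089785}}{5}$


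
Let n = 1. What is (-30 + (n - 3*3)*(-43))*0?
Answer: 0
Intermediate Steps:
(-30 + (n - 3*3)*(-43))*0 = (-30 + (1 - 3*3)*(-43))*0 = (-30 + (1 - 9)*(-43))*0 = (-30 - 8*(-43))*0 = (-30 + 344)*0 = 314*0 = 0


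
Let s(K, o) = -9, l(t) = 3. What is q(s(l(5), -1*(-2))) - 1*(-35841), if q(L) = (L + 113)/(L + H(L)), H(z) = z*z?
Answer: 322582/9 ≈ 35842.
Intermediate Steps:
H(z) = z²
q(L) = (113 + L)/(L + L²) (q(L) = (L + 113)/(L + L²) = (113 + L)/(L + L²))
q(s(l(5), -1*(-2))) - 1*(-35841) = (113 - 9)/((-9)*(1 - 9)) - 1*(-35841) = -⅑*104/(-8) + 35841 = -⅑*(-⅛)*104 + 35841 = 13/9 + 35841 = 322582/9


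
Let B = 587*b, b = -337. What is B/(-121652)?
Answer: 197819/121652 ≈ 1.6261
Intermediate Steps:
B = -197819 (B = 587*(-337) = -197819)
B/(-121652) = -197819/(-121652) = -197819*(-1/121652) = 197819/121652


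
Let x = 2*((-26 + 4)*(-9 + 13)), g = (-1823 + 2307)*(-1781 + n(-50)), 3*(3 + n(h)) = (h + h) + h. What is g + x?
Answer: -887832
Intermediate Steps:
n(h) = -3 + h (n(h) = -3 + ((h + h) + h)/3 = -3 + (2*h + h)/3 = -3 + (3*h)/3 = -3 + h)
g = -887656 (g = (-1823 + 2307)*(-1781 + (-3 - 50)) = 484*(-1781 - 53) = 484*(-1834) = -887656)
x = -176 (x = 2*(-22*4) = 2*(-88) = -176)
g + x = -887656 - 176 = -887832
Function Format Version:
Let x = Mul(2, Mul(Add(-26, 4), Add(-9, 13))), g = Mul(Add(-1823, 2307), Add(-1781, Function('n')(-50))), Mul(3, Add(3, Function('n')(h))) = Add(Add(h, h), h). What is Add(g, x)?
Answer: -887832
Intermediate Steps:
Function('n')(h) = Add(-3, h) (Function('n')(h) = Add(-3, Mul(Rational(1, 3), Add(Add(h, h), h))) = Add(-3, Mul(Rational(1, 3), Add(Mul(2, h), h))) = Add(-3, Mul(Rational(1, 3), Mul(3, h))) = Add(-3, h))
g = -887656 (g = Mul(Add(-1823, 2307), Add(-1781, Add(-3, -50))) = Mul(484, Add(-1781, -53)) = Mul(484, -1834) = -887656)
x = -176 (x = Mul(2, Mul(-22, 4)) = Mul(2, -88) = -176)
Add(g, x) = Add(-887656, -176) = -887832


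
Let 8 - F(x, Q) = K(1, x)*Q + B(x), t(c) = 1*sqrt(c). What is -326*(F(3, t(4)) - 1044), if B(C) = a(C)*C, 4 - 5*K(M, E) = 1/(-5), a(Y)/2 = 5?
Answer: 8701592/25 ≈ 3.4806e+5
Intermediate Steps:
a(Y) = 10 (a(Y) = 2*5 = 10)
K(M, E) = 21/25 (K(M, E) = 4/5 - 1/5/(-5) = 4/5 - 1/5*(-1/5) = 4/5 + 1/25 = 21/25)
B(C) = 10*C
t(c) = sqrt(c)
F(x, Q) = 8 - 10*x - 21*Q/25 (F(x, Q) = 8 - (21*Q/25 + 10*x) = 8 - (10*x + 21*Q/25) = 8 + (-10*x - 21*Q/25) = 8 - 10*x - 21*Q/25)
-326*(F(3, t(4)) - 1044) = -326*((8 - 10*3 - 21*sqrt(4)/25) - 1044) = -326*((8 - 30 - 21/25*2) - 1044) = -326*((8 - 30 - 42/25) - 1044) = -326*(-592/25 - 1044) = -326*(-26692/25) = 8701592/25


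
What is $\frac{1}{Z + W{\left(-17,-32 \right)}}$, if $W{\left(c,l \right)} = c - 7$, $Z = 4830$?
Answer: $\frac{1}{4806} \approx 0.00020807$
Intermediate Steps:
$W{\left(c,l \right)} = -7 + c$
$\frac{1}{Z + W{\left(-17,-32 \right)}} = \frac{1}{4830 - 24} = \frac{1}{4806}$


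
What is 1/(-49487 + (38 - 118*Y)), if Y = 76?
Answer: -1/58417 ≈ -1.7118e-5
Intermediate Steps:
1/(-49487 + (38 - 118*Y)) = 1/(-49487 + (38 - 118*76)) = 1/(-49487 + (38 - 8968)) = 1/(-49487 - 8930) = 1/(-58417) = -1/58417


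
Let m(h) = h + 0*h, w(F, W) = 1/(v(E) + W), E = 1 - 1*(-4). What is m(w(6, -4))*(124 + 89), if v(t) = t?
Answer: 213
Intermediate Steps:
E = 5 (E = 1 + 4 = 5)
w(F, W) = 1/(5 + W)
m(h) = h (m(h) = h + 0 = h)
m(w(6, -4))*(124 + 89) = (124 + 89)/(5 - 4) = 213/1 = 1*213 = 213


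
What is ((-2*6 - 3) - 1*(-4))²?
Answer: 121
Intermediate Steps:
((-2*6 - 3) - 1*(-4))² = ((-12 - 3) + 4)² = (-15 + 4)² = (-11)² = 121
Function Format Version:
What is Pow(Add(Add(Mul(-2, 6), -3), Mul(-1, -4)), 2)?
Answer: 121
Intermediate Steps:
Pow(Add(Add(Mul(-2, 6), -3), Mul(-1, -4)), 2) = Pow(Add(Add(-12, -3), 4), 2) = Pow(Add(-15, 4), 2) = Pow(-11, 2) = 121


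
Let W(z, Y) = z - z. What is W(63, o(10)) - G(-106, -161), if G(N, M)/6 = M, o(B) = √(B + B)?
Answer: 966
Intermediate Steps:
o(B) = √2*√B (o(B) = √(2*B) = √2*√B)
G(N, M) = 6*M
W(z, Y) = 0
W(63, o(10)) - G(-106, -161) = 0 - 6*(-161) = 0 - 1*(-966) = 0 + 966 = 966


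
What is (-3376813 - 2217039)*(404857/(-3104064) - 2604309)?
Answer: 11305094084099235079/776016 ≈ 1.4568e+13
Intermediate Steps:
(-3376813 - 2217039)*(404857/(-3104064) - 2604309) = -5593852*(404857*(-1/3104064) - 2604309) = -5593852*(-404857/3104064 - 2604309) = -5593852*(-8083942216633/3104064) = 11305094084099235079/776016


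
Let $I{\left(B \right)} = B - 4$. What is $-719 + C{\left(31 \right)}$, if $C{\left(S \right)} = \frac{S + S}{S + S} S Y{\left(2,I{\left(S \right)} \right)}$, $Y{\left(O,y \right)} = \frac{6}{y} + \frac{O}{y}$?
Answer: $- \frac{19165}{27} \approx -709.81$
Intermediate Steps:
$I{\left(B \right)} = -4 + B$ ($I{\left(B \right)} = B - 4 = -4 + B$)
$C{\left(S \right)} = \frac{8 S}{-4 + S}$ ($C{\left(S \right)} = \frac{S + S}{S + S} S \frac{6 + 2}{-4 + S} = \frac{2 S}{2 S} S \frac{1}{-4 + S} 8 = 2 S \frac{1}{2 S} S \frac{8}{-4 + S} = 1 S \frac{8}{-4 + S} = S \frac{8}{-4 + S} = \frac{8 S}{-4 + S}$)
$-719 + C{\left(31 \right)} = -719 + 8 \cdot 31 \frac{1}{-4 + 31} = -719 + 8 \cdot 31 \cdot \frac{1}{27} = -719 + \frac{248}{27} = - \frac{19165}{27}$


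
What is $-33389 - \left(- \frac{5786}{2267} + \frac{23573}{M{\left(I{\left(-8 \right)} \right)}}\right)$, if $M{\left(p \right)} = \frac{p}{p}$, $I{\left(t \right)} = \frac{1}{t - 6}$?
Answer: $- \frac{129127068}{2267} \approx -56959.0$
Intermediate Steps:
$I{\left(t \right)} = \frac{1}{-6 + t}$
$M{\left(p \right)} = 1$
$-33389 - \left(- \frac{5786}{2267} + \frac{23573}{M{\left(I{\left(-8 \right)} \right)}}\right) = -33389 - \left(23573 - \frac{5786}{2267}\right) = -33389 - \frac{53434205}{2267} = - \frac{129127068}{2267}$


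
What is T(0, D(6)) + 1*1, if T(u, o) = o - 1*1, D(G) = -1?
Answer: -1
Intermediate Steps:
T(u, o) = -1 + o (T(u, o) = o - 1 = -1 + o)
T(0, D(6)) + 1*1 = (-1 - 1) + 1*1 = -2 + 1 = -1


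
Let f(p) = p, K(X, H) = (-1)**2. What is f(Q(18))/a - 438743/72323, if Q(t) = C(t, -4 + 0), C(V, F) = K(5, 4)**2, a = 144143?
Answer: -2040053546/336285619 ≈ -6.0664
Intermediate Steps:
K(X, H) = 1
C(V, F) = 1 (C(V, F) = 1**2 = 1)
Q(t) = 1
f(Q(18))/a - 438743/72323 = 1/144143 - 438743/72323 = 1*(1/144143) - 438743*1/72323 = 1/144143 - 14153/2333 = -2040053546/336285619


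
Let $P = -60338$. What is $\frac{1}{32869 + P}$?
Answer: $- \frac{1}{27469} \approx -3.6405 \cdot 10^{-5}$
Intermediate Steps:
$\frac{1}{32869 + P} = \frac{1}{32869 - 60338} = \frac{1}{-27469} = - \frac{1}{27469}$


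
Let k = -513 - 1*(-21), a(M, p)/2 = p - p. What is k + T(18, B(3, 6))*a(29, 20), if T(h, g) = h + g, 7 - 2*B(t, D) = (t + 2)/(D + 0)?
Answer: -492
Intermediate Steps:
a(M, p) = 0 (a(M, p) = 2*(p - p) = 2*0 = 0)
B(t, D) = 7/2 - (2 + t)/(2*D) (B(t, D) = 7/2 - (t + 2)/(2*(D + 0)) = 7/2 - (2 + t)/(2*D))
T(h, g) = g + h
k = -492 (k = -513 + 21 = -492)
k + T(18, B(3, 6))*a(29, 20) = -492 + ((1/2)*(-2 - 1*3 + 7*6)/6 + 18)*0 = -492 + ((1/2)*(1/6)*(-2 - 3 + 42) + 18)*0 = -492 + ((1/2)*(1/6)*37 + 18)*0 = -492 + (37/12 + 18)*0 = -492 + (253/12)*0 = -492 + 0 = -492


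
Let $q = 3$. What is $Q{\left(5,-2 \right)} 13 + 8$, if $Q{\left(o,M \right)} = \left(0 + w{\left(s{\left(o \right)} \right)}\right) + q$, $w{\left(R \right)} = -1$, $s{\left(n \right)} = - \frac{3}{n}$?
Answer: $34$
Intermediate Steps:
$Q{\left(o,M \right)} = 2$ ($Q{\left(o,M \right)} = \left(0 - 1\right) + 3 = -1 + 3 = 2$)
$Q{\left(5,-2 \right)} 13 + 8 = 2 \cdot 13 + 8 = 26 + 8 = 34$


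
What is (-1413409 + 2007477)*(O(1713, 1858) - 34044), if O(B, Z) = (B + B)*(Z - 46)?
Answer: 3667697415024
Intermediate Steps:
O(B, Z) = 2*B*(-46 + Z) (O(B, Z) = (2*B)*(-46 + Z) = 2*B*(-46 + Z))
(-1413409 + 2007477)*(O(1713, 1858) - 34044) = (-1413409 + 2007477)*(2*1713*(-46 + 1858) - 34044) = 594068*(2*1713*1812 - 34044) = 594068*(6207912 - 34044) = 594068*6173868 = 3667697415024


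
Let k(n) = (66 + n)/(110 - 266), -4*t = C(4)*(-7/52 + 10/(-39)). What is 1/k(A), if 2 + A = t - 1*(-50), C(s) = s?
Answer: -24336/17845 ≈ -1.3637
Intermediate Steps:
t = 61/156 (t = -(-7/52 + 10/(-39)) = -(-7*1/52 + 10*(-1/39)) = -(-7/52 - 10/39) = -(-61)/156 = -1/4*(-61/39) = 61/156 ≈ 0.39103)
A = 7549/156 (A = -2 + (61/156 - 1*(-50)) = -2 + (61/156 + 50) = -2 + 7861/156 = 7549/156 ≈ 48.391)
k(n) = -11/26 - n/156 (k(n) = (66 + n)/(-156) = (66 + n)*(-1/156) = -11/26 - n/156)
1/k(A) = 1/(-11/26 - 1/156*7549/156) = 1/(-11/26 - 7549/24336) = 1/(-17845/24336) = -24336/17845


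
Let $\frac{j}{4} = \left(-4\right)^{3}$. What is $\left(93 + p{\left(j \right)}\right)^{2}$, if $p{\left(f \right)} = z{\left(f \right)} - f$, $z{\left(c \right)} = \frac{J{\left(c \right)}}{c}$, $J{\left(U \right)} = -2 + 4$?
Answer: $\frac{1995498241}{16384} \approx 1.218 \cdot 10^{5}$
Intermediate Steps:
$J{\left(U \right)} = 2$
$j = -256$ ($j = 4 \left(-4\right)^{3} = 4 \left(-64\right) = -256$)
$z{\left(c \right)} = \frac{2}{c}$
$p{\left(f \right)} = - f + \frac{2}{f}$ ($p{\left(f \right)} = \frac{2}{f} - f = - f + \frac{2}{f}$)
$\left(93 + p{\left(j \right)}\right)^{2} = \left(93 + \left(\left(-1\right) \left(-256\right) + \frac{2}{-256}\right)\right)^{2} = \left(93 + \left(256 + 2 \left(- \frac{1}{256}\right)\right)\right)^{2} = \left(93 + \left(256 - \frac{1}{128}\right)\right)^{2} = \left(93 + \frac{32767}{128}\right)^{2} = \left(\frac{44671}{128}\right)^{2} = \frac{1995498241}{16384}$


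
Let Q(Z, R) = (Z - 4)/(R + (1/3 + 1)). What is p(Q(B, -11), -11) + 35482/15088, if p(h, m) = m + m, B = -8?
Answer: -148227/7544 ≈ -19.648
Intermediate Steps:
Q(Z, R) = (-4 + Z)/(4/3 + R) (Q(Z, R) = (-4 + Z)/(R + (⅓ + 1)) = (-4 + Z)/(R + 4/3) = (-4 + Z)/(4/3 + R))
p(h, m) = 2*m
p(Q(B, -11), -11) + 35482/15088 = 2*(-11) + 35482/15088 = -22 + 35482*(1/15088) = -22 + 17741/7544 = -148227/7544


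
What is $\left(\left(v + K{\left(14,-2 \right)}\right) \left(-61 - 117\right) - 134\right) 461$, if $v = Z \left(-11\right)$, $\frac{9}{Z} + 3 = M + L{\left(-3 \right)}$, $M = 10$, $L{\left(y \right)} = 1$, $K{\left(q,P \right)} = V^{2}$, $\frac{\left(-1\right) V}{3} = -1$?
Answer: $\frac{860687}{4} \approx 2.1517 \cdot 10^{5}$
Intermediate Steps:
$V = 3$ ($V = \left(-3\right) \left(-1\right) = 3$)
$K{\left(q,P \right)} = 9$ ($K{\left(q,P \right)} = 3^{2} = 9$)
$Z = \frac{9}{8}$ ($Z = \frac{9}{-3 + \left(10 + 1\right)} = \frac{9}{-3 + 11} = \frac{9}{8} \approx 1.125$)
$v = - \frac{99}{8}$ ($v = \frac{9}{8} \left(-11\right) = - \frac{99}{8} \approx -12.375$)
$\left(\left(v + K{\left(14,-2 \right)}\right) \left(-61 - 117\right) - 134\right) 461 = \left(\left(- \frac{99}{8} + 9\right) \left(-61 - 117\right) - 134\right) 461 = \left(\left(- \frac{27}{8}\right) \left(-178\right) - 134\right) 461 = \left(\frac{2403}{4} - 134\right) 461 = \frac{1867}{4} \cdot 461 = \frac{860687}{4}$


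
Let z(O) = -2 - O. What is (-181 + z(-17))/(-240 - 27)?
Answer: 166/267 ≈ 0.62172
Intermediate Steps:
(-181 + z(-17))/(-240 - 27) = (-181 + (-2 - 1*(-17)))/(-240 - 27) = (-181 + (-2 + 17))/(-267) = (-181 + 15)*(-1/267) = -166*(-1/267) = 166/267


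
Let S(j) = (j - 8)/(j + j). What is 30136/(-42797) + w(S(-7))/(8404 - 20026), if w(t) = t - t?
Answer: -30136/42797 ≈ -0.70416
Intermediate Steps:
S(j) = (-8 + j)/(2*j) (S(j) = (-8 + j)/((2*j)) = (-8 + j)*(1/(2*j)) = (-8 + j)/(2*j))
w(t) = 0
30136/(-42797) + w(S(-7))/(8404 - 20026) = 30136/(-42797) + 0/(8404 - 20026) = 30136*(-1/42797) + 0/(-11622) = -30136/42797 + 0*(-1/11622) = -30136/42797 + 0 = -30136/42797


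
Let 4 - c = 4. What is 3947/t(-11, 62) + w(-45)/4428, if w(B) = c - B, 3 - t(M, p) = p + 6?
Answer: -1941599/31980 ≈ -60.713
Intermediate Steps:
c = 0 (c = 4 - 1*4 = 4 - 4 = 0)
t(M, p) = -3 - p (t(M, p) = 3 - (p + 6) = 3 - (6 + p) = 3 + (-6 - p) = -3 - p)
w(B) = -B (w(B) = 0 - B = -B)
3947/t(-11, 62) + w(-45)/4428 = 3947/(-3 - 1*62) - 1*(-45)/4428 = 3947/(-3 - 62) + 45*(1/4428) = 3947/(-65) + 5/492 = 3947*(-1/65) + 5/492 = -3947/65 + 5/492 = -1941599/31980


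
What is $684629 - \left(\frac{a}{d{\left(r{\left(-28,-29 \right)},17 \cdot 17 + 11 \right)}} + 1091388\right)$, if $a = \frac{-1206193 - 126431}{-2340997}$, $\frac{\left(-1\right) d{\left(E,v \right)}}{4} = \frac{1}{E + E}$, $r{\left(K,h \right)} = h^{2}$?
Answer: $- \frac{951661230331}{2340997} \approx -4.0652 \cdot 10^{5}$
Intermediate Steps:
$d{\left(E,v \right)} = - \frac{2}{E}$ ($d{\left(E,v \right)} = - \frac{4}{E + E} = - \frac{4}{2 E} = - 4 \frac{1}{2 E} = - \frac{2}{E}$)
$a = \frac{1332624}{2340997}$ ($a = \left(-1206193 - 126431\right) \left(- \frac{1}{2340997}\right) = \left(-1332624\right) \left(- \frac{1}{2340997}\right) = \frac{1332624}{2340997} \approx 0.56925$)
$684629 - \left(\frac{a}{d{\left(r{\left(-28,-29 \right)},17 \cdot 17 + 11 \right)}} + 1091388\right) = 684629 - \left(\frac{1332624}{2340997 \left(- \frac{2}{\left(-29\right)^{2}}\right)} + 1091388\right) = 684629 - \left(\frac{1332624}{2340997 \left(- \frac{2}{841}\right)} + 1091388\right) = 684629 - \left(\frac{1332624}{2340997} \left(- \frac{841}{2}\right) + 1091388\right) = 684629 - \left(- \frac{560368392}{2340997} + 1091388\right) = 684629 - \frac{2554375665444}{2340997} = - \frac{951661230331}{2340997}$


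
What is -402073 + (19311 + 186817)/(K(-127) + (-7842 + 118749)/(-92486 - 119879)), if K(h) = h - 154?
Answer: -1505118653511/3736592 ≈ -4.0281e+5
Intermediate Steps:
K(h) = -154 + h
-402073 + (19311 + 186817)/(K(-127) + (-7842 + 118749)/(-92486 - 119879)) = -402073 + (19311 + 186817)/((-154 - 127) + (-7842 + 118749)/(-92486 - 119879)) = -402073 + 206128/(-281 + 110907/(-212365)) = -402073 + 206128/(-281 + 110907*(-1/212365)) = -402073 + 206128/(-281 - 110907/212365) = -402073 + 206128/(-59785472/212365) = -402073 + 206128*(-212365/59785472) = -402073 - 2735898295/3736592 = -1505118653511/3736592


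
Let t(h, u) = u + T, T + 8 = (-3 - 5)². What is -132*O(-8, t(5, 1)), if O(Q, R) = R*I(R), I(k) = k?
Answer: -428868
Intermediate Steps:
T = 56 (T = -8 + (-3 - 5)² = -8 + (-8)² = -8 + 64 = 56)
t(h, u) = 56 + u (t(h, u) = u + 56 = 56 + u)
O(Q, R) = R² (O(Q, R) = R*R = R²)
-132*O(-8, t(5, 1)) = -132*(56 + 1)² = -132*57² = -132*3249 = -428868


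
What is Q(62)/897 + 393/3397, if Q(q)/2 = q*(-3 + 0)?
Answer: -303721/1015703 ≈ -0.29903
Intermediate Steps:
Q(q) = -6*q (Q(q) = 2*(q*(-3 + 0)) = 2*(q*(-3)) = 2*(-3*q) = -6*q)
Q(62)/897 + 393/3397 = -6*62/897 + 393/3397 = -372*1/897 + 393*(1/3397) = -124/299 + 393/3397 = -303721/1015703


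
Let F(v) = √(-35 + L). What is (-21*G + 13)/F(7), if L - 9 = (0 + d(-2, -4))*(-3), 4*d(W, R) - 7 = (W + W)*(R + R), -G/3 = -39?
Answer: 376*I*√221/17 ≈ 328.8*I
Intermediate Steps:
G = 117 (G = -3*(-39) = 117)
d(W, R) = 7/4 + R*W (d(W, R) = 7/4 + ((W + W)*(R + R))/4 = 7/4 + ((2*W)*(2*R))/4 = 7/4 + (4*R*W)/4 = 7/4 + R*W)
L = -81/4 (L = 9 + (0 + (7/4 - 4*(-2)))*(-3) = 9 + (0 + (7/4 + 8))*(-3) = 9 + (0 + 39/4)*(-3) = 9 + (39/4)*(-3) = 9 - 117/4 = -81/4 ≈ -20.250)
F(v) = I*√221/2 (F(v) = √(-35 - 81/4) = √(-221/4) = I*√221/2)
(-21*G + 13)/F(7) = (-21*117 + 13)/((I*√221/2)) = (-2457 + 13)*(-2*I*√221/221) = -(-376)*I*√221/17 = 376*I*√221/17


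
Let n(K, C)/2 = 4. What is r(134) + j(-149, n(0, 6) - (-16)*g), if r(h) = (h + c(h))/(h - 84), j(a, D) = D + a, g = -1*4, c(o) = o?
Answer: -4991/25 ≈ -199.64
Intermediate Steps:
n(K, C) = 8 (n(K, C) = 2*4 = 8)
g = -4
r(h) = 2*h/(-84 + h) (r(h) = (h + h)/(h - 84) = (2*h)/(-84 + h) = 2*h/(-84 + h))
r(134) + j(-149, n(0, 6) - (-16)*g) = 2*134/(-84 + 134) + ((8 - (-16)*(-4)) - 149) = 2*134/50 + ((8 - 4*16) - 149) = 2*134*(1/50) + ((8 - 64) - 149) = 134/25 + (-56 - 149) = 134/25 - 205 = -4991/25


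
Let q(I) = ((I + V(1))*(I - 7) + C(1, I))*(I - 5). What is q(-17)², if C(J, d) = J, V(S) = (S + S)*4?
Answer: 22791076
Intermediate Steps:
V(S) = 8*S (V(S) = (2*S)*4 = 8*S)
q(I) = (1 + (-7 + I)*(8 + I))*(-5 + I) (q(I) = ((I + 8*1)*(I - 7) + 1)*(I - 5) = ((I + 8)*(-7 + I) + 1)*(-5 + I) = ((8 + I)*(-7 + I) + 1)*(-5 + I) = ((-7 + I)*(8 + I) + 1)*(-5 + I) = (1 + (-7 + I)*(8 + I))*(-5 + I))
q(-17)² = (275 + (-17)³ - 60*(-17) - 4*(-17)²)² = (275 - 4913 + 1020 - 4*289)² = (275 - 4913 + 1020 - 1156)² = (-4774)² = 22791076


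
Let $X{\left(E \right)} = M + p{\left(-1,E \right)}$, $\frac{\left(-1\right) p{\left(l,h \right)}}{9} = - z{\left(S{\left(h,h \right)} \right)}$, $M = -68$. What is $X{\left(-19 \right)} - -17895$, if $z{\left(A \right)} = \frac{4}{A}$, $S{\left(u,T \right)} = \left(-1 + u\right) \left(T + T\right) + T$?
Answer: $\frac{4403281}{247} \approx 17827.0$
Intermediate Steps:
$S{\left(u,T \right)} = T + 2 T \left(-1 + u\right)$ ($S{\left(u,T \right)} = \left(-1 + u\right) 2 T + T = 2 T \left(-1 + u\right) + T = T + 2 T \left(-1 + u\right)$)
$p{\left(l,h \right)} = \frac{36}{h \left(-1 + 2 h\right)}$ ($p{\left(l,h \right)} = - 9 \left(- \frac{4}{h \left(-1 + 2 h\right)}\right) = \frac{36}{h \left(-1 + 2 h\right)}$)
$X{\left(E \right)} = -68 + \frac{36}{E \left(-1 + 2 E\right)}$
$X{\left(-19 \right)} - -17895 = \frac{4 \left(9 - - 323 \left(-1 + 2 \left(-19\right)\right)\right)}{\left(-19\right) \left(-1 + 2 \left(-19\right)\right)} - -17895 = 4 \left(- \frac{1}{19}\right) \frac{1}{-1 - 38} \left(9 - - 323 \left(-1 - 38\right)\right) + 17895 = 4 \left(- \frac{1}{19}\right) \frac{1}{-39} \left(9 - \left(-323\right) \left(-39\right)\right) + 17895 = 4 \left(- \frac{1}{19}\right) \left(- \frac{1}{39}\right) \left(9 - 12597\right) + 17895 = 4 \left(- \frac{1}{19}\right) \left(- \frac{1}{39}\right) \left(-12588\right) + 17895 = - \frac{16784}{247} + 17895 = \frac{4403281}{247}$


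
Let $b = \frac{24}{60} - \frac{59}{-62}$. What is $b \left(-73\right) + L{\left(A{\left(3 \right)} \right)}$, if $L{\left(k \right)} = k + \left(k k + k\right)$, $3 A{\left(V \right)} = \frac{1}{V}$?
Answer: $- \frac{2471657}{25110} \approx -98.433$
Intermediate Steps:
$A{\left(V \right)} = \frac{1}{3 V}$
$L{\left(k \right)} = k^{2} + 2 k$ ($L{\left(k \right)} = k + \left(k^{2} + k\right) = k + \left(k + k^{2}\right) = k^{2} + 2 k$)
$b = \frac{419}{310}$ ($b = 24 \cdot \frac{1}{60} - - \frac{59}{62} = \frac{2}{5} + \frac{59}{62} = \frac{419}{310} \approx 1.3516$)
$b \left(-73\right) + L{\left(A{\left(3 \right)} \right)} = \frac{419}{310} \left(-73\right) + \frac{1}{3 \cdot 3} \left(2 + \frac{1}{3 \cdot 3}\right) = - \frac{30587}{310} + \frac{1}{3} \cdot \frac{1}{3} \left(2 + \frac{1}{3} \cdot \frac{1}{3}\right) = - \frac{30587}{310} + \frac{2 + \frac{1}{9}}{9} = - \frac{30587}{310} + \frac{1}{9} \cdot \frac{19}{9} = - \frac{30587}{310} + \frac{19}{81} = - \frac{2471657}{25110}$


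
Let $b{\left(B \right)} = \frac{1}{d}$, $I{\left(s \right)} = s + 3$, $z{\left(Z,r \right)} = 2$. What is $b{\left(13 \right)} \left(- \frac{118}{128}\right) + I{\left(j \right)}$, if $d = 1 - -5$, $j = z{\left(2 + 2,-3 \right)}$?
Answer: $\frac{1861}{384} \approx 4.8464$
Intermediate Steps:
$j = 2$
$I{\left(s \right)} = 3 + s$
$d = 6$ ($d = 1 + 5 = 6$)
$b{\left(B \right)} = \frac{1}{6}$
$b{\left(13 \right)} \left(- \frac{118}{128}\right) + I{\left(j \right)} = \frac{\left(-118\right) \frac{1}{128}}{6} + \left(3 + 2\right) = \frac{\left(-118\right) \frac{1}{128}}{6} + 5 = \frac{1}{6} \left(- \frac{59}{64}\right) + 5 = - \frac{59}{384} + 5 = \frac{1861}{384}$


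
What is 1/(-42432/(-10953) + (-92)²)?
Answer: 3651/30916208 ≈ 0.00011809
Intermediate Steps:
1/(-42432/(-10953) + (-92)²) = 1/(-42432*(-1/10953) + 8464) = 1/(14144/3651 + 8464) = 1/(30916208/3651) = 3651/30916208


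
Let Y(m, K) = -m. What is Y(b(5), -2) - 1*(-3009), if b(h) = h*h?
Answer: 2984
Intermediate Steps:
b(h) = h²
Y(b(5), -2) - 1*(-3009) = -1*5² - 1*(-3009) = -1*25 + 3009 = -25 + 3009 = 2984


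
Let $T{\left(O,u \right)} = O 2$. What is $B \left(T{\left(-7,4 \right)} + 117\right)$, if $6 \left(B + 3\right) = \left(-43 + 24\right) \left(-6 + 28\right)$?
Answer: $- \frac{22454}{3} \approx -7484.7$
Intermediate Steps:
$T{\left(O,u \right)} = 2 O$
$B = - \frac{218}{3}$ ($B = -3 + \frac{\left(-43 + 24\right) \left(-6 + 28\right)}{6} = -3 + \frac{\left(-19\right) 22}{6} = -3 + \frac{1}{6} \left(-418\right) = -3 - \frac{209}{3} = - \frac{218}{3} \approx -72.667$)
$B \left(T{\left(-7,4 \right)} + 117\right) = - \frac{218 \left(2 \left(-7\right) + 117\right)}{3} = - \frac{218 \left(-14 + 117\right)}{3} = \left(- \frac{218}{3}\right) 103 = - \frac{22454}{3}$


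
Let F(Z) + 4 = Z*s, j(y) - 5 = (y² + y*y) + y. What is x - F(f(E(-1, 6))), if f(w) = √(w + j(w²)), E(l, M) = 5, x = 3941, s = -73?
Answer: 3945 + 73*√1285 ≈ 6561.8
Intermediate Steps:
j(y) = 5 + y + 2*y² (j(y) = 5 + ((y² + y*y) + y) = 5 + ((y² + y²) + y) = 5 + (2*y² + y) = 5 + (y + 2*y²) = 5 + y + 2*y²)
f(w) = √(5 + w + w² + 2*w⁴) (f(w) = √(w + (5 + w² + 2*(w²)²)) = √(w + (5 + w² + 2*w⁴)) = √(5 + w + w² + 2*w⁴))
F(Z) = -4 - 73*Z (F(Z) = -4 + Z*(-73) = -4 - 73*Z)
x - F(f(E(-1, 6))) = 3941 - (-4 - 73*√(5 + 5 + 5² + 2*5⁴)) = 3941 - (-4 - 73*√(5 + 5 + 25 + 2*625)) = 3941 - (-4 - 73*√(5 + 5 + 25 + 1250)) = 3941 - (-4 - 73*√1285) = 3941 + (4 + 73*√1285) = 3945 + 73*√1285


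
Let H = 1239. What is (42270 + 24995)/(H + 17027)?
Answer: 67265/18266 ≈ 3.6825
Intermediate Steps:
(42270 + 24995)/(H + 17027) = (42270 + 24995)/(1239 + 17027) = 67265/18266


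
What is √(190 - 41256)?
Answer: I*√41066 ≈ 202.65*I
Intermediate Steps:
√(190 - 41256) = √(-41066) = I*√41066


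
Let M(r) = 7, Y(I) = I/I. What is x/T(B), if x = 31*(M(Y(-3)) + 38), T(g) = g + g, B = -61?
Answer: -1395/122 ≈ -11.434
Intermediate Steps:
T(g) = 2*g
Y(I) = 1
x = 1395 (x = 31*(7 + 38) = 31*45 = 1395)
x/T(B) = 1395/((2*(-61))) = 1395/(-122) = 1395*(-1/122) = -1395/122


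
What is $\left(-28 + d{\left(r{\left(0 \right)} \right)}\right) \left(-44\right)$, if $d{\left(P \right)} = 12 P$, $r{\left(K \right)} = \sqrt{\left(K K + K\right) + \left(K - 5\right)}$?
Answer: $1232 - 528 i \sqrt{5} \approx 1232.0 - 1180.6 i$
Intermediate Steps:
$r{\left(K \right)} = \sqrt{-5 + K^{2} + 2 K}$ ($r{\left(K \right)} = \sqrt{\left(K^{2} + K\right) + \left(-5 + K\right)} = \sqrt{\left(K + K^{2}\right) + \left(-5 + K\right)} = \sqrt{-5 + K^{2} + 2 K}$)
$\left(-28 + d{\left(r{\left(0 \right)} \right)}\right) \left(-44\right) = \left(-28 + 12 \sqrt{-5 + 0^{2} + 2 \cdot 0}\right) \left(-44\right) = \left(-28 + 12 \sqrt{-5 + 0 + 0}\right) \left(-44\right) = \left(-28 + 12 \sqrt{-5}\right) \left(-44\right) = \left(-28 + 12 i \sqrt{5}\right) \left(-44\right) = 1232 - 528 i \sqrt{5}$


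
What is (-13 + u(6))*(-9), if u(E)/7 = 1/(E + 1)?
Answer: 108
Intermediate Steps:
u(E) = 7/(1 + E) (u(E) = 7/(E + 1) = 7/(1 + E))
(-13 + u(6))*(-9) = (-13 + 7/(1 + 6))*(-9) = (-13 + 7/7)*(-9) = (-13 + 7*(⅐))*(-9) = (-13 + 1)*(-9) = -12*(-9) = 108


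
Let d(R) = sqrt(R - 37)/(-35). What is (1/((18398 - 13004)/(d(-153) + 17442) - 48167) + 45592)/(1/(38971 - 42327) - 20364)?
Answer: -269983229561385603421570756/120589984421380427728913515 + 9051132*I*sqrt(190)/844129890949662994102394605 ≈ -2.2389 + 1.478e-19*I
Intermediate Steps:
d(R) = -sqrt(-37 + R)/35 (d(R) = sqrt(-37 + R)*(-1/35) = -sqrt(-37 + R)/35)
(1/((18398 - 13004)/(d(-153) + 17442) - 48167) + 45592)/(1/(38971 - 42327) - 20364) = (1/((18398 - 13004)/(-sqrt(-37 - 153)/35 + 17442) - 48167) + 45592)/(1/(38971 - 42327) - 20364) = (1/(5394/(-I*sqrt(190)/35 + 17442) - 48167) + 45592)/(1/(-3356) - 20364) = (1/(5394/(-I*sqrt(190)/35 + 17442) - 48167) + 45592)/(-1/3356 - 20364) = (1/(5394/(-I*sqrt(190)/35 + 17442) - 48167) + 45592)/(-68341585/3356) = (1/(5394/(17442 - I*sqrt(190)/35) - 48167) + 45592)*(-3356/68341585) = (1/(-48167 + 5394/(17442 - I*sqrt(190)/35)) + 45592)*(-3356/68341585) = (45592 + 1/(-48167 + 5394/(17442 - I*sqrt(190)/35)))*(-3356/68341585) = -153006752/68341585 - 3356/(68341585*(-48167 + 5394/(17442 - I*sqrt(190)/35)))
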